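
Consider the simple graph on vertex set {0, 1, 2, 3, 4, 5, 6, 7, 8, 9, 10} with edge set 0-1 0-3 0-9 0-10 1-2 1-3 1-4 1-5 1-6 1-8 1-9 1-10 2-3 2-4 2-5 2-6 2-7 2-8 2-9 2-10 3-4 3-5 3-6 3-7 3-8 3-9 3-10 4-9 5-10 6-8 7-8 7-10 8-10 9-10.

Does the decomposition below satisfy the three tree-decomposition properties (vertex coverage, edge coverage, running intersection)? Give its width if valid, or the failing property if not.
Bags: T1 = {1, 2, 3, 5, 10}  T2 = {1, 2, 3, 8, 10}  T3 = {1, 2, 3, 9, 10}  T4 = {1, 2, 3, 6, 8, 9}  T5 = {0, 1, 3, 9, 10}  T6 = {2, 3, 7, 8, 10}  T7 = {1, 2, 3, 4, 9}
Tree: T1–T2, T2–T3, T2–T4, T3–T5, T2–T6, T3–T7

A tree decomposition must satisfy three properties: every vertex lies in some bag; for every edge, both endpoints lie together in some bag; and for every vertex, the bags containing it form a connected subtree. Here bags containing vertex 9 are not connected in the tree, so the decomposition is invalid.

No — bags containing vertex 9 are not connected in the tree.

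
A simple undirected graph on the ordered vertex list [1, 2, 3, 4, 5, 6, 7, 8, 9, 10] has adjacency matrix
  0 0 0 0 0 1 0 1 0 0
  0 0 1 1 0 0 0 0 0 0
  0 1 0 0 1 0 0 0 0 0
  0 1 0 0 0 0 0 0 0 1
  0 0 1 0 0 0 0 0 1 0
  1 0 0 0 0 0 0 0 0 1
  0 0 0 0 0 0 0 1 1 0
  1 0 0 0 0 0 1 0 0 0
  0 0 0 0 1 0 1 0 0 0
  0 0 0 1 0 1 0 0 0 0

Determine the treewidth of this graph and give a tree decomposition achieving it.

Treewidth 2.
One optimal decomposition is:
Bags: B1 = {1, 7, 8}  B2 = {1, 7, 9}  B3 = {1, 5, 9}  B4 = {1, 3, 5}  B5 = {1, 2, 3}  B6 = {1, 2, 4}  B7 = {1, 4, 10}  B8 = {1, 6, 10}
Tree: B1–B2, B2–B3, B3–B4, B4–B5, B5–B6, B6–B7, B7–B8

The largest bag has 3 vertices, giving width 2; this decomposition certifies tw(G) ≤ 2. The edges 1–8–7–9–5–3–2–4–10–6–1 form a cycle, so G is not a tree and its treewidth is at least 2. Combining the bounds, tw(G) = 2.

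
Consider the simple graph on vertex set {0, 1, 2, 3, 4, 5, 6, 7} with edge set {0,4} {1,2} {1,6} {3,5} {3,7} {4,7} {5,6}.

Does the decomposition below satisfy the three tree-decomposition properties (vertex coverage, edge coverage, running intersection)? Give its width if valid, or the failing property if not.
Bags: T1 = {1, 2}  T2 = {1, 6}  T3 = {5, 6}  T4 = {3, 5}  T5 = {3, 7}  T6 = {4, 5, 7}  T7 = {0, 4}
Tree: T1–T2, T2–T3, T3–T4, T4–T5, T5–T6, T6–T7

No — bags containing vertex 5 are not connected in the tree.

A tree decomposition must satisfy three properties: every vertex lies in some bag; for every edge, both endpoints lie together in some bag; and for every vertex, the bags containing it form a connected subtree. Here bags containing vertex 5 are not connected in the tree, so the decomposition is invalid.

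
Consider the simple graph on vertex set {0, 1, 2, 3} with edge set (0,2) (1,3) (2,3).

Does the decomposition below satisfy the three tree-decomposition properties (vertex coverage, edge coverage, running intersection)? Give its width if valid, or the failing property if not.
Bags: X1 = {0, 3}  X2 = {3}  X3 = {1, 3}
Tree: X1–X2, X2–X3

No — vertex 2 appears in no bag.

A tree decomposition must satisfy three properties: every vertex lies in some bag; for every edge, both endpoints lie together in some bag; and for every vertex, the bags containing it form a connected subtree. Here vertex 2 appears in no bag, so the decomposition is invalid.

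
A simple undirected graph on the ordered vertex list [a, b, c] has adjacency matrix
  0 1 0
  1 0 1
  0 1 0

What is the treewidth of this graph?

1

A width-1 tree decomposition is:
Bags: B1 = {a, b}  B2 = {b, c}
Tree: B1–B2
Each bag holds 2 vertices, so the decomposition has width 1, which upper-bounds the treewidth. G has an edge, so its treewidth is at least 1. Combining the bounds, tw(G) = 1.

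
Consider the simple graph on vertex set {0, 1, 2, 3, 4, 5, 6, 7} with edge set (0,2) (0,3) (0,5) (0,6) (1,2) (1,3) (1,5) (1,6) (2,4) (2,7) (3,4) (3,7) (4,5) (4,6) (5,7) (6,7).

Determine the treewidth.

A width-4 tree decomposition is:
Bags: B1 = {2, 3, 5, 6, 7}  B2 = {0, 2, 3, 5, 6}  B3 = {2, 3, 4, 5, 6}  B4 = {1, 2, 3, 5, 6}
Tree: B1–B2, B2–B3, B3–B4
Every bag has size at most 5, so the width is 5 − 1 = 4 and tw(G) ≤ 4. For the lower bound: the 5 vertex sets {2,7}, {0,5}, {4,6}, {3}, {1} are disjoint, each induces a connected subgraph, and every pair is joined by at least one edge of G. Contracting each set to a single vertex therefore yields K_{5} as a minor, and since treewidth is minor-monotone, tw(G) ≥ tw(K_{5}) = 4. The upper and lower bounds meet at 4, so that is the treewidth.

4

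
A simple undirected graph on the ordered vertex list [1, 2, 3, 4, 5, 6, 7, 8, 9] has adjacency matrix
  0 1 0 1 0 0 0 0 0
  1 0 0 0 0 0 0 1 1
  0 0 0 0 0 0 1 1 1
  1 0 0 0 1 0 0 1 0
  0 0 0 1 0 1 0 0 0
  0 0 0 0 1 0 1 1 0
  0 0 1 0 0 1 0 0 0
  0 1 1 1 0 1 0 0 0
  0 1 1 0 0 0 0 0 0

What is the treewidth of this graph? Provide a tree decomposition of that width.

Treewidth 3.
Bags: B1 = {1, 4, 5, 6}  B2 = {1, 4, 6, 8}  B3 = {1, 2, 6, 8}  B4 = {2, 6, 7, 8}  B5 = {2, 3, 7, 8}  B6 = {2, 3, 7, 9}
Tree: B1–B2, B2–B3, B3–B4, B4–B5, B5–B6

The largest bag has 4 vertices, giving width 3; this decomposition certifies tw(G) ≤ 3. For the lower bound: the 4 vertex sets {1,4,5}, {6}, {8}, {2,3,7,9} are disjoint, each induces a connected subgraph, and every pair is joined by at least one edge of G. Contracting each set to a single vertex therefore yields K_{4} as a minor, and since treewidth is minor-monotone, tw(G) ≥ tw(K_{4}) = 3. Hence tw(G) = 3 exactly.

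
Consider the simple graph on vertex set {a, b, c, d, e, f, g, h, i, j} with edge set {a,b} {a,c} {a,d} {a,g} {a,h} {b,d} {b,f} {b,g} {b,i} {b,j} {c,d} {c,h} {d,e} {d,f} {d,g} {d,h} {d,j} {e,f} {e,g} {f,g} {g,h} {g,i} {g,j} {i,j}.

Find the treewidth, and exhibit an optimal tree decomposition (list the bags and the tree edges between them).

Treewidth 3.
Bags: B1 = {a, b, d, g}  B2 = {b, d, g, j}  B3 = {b, g, i, j}  B4 = {b, d, f, g}  B5 = {d, e, f, g}  B6 = {a, d, g, h}  B7 = {a, c, d, h}
Tree: B1–B2, B2–B3, B1–B4, B4–B5, B1–B6, B6–B7

The largest bag has 4 vertices, giving width 3; this decomposition certifies tw(G) ≤ 3. For the lower bound, the 4 vertices {d, e, f, g} are pairwise adjacent, and any tree decomposition puts a clique entirely inside one bag — forcing width ≥ 3. Combining the bounds, tw(G) = 3.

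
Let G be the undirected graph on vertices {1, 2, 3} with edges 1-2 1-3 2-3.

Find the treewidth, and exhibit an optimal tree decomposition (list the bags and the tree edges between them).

A single bag containing all 3 vertices is trivially a valid decomposition of width 2. Conversely, {1, 2, 3} is a clique of size 3, and the vertices of any clique must share a bag in every tree decomposition; so some bag has ≥ 3 vertices and tw(G) ≥ 2. Hence tw(G) = 2 exactly.

Treewidth 2.
Bags: B1 = {1, 2, 3}
Tree: (single bag)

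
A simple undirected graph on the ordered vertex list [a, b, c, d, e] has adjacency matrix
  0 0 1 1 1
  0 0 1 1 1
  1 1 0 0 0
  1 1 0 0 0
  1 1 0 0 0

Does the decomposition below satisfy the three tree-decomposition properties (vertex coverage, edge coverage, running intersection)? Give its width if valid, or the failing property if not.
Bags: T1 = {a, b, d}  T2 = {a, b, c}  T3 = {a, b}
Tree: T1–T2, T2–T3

A tree decomposition must satisfy three properties: every vertex lies in some bag; for every edge, both endpoints lie together in some bag; and for every vertex, the bags containing it form a connected subtree. Here vertex e appears in no bag, so the decomposition is invalid.

No — vertex e appears in no bag.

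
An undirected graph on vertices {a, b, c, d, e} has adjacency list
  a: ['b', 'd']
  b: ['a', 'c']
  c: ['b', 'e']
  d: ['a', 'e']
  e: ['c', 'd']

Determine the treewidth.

A width-2 tree decomposition is:
Bags: B1 = {a, b, c}  B2 = {a, c, d}  B3 = {c, d, e}
Tree: B1–B2, B2–B3
Each bag holds 3 vertices, so the decomposition has width 2, which upper-bounds the treewidth. For the lower bound, G contains the cycle c–b–a–d–e–c, so G is not a forest; only forests have treewidth ≤ 1, hence tw(G) ≥ 2. Hence tw(G) = 2 exactly.

2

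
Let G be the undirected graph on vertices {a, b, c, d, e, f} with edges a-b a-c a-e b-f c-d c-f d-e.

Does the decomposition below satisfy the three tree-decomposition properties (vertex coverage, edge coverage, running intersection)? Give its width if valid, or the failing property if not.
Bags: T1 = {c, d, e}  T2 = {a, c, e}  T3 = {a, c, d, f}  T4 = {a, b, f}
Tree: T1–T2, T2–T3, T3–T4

A tree decomposition must satisfy three properties: every vertex lies in some bag; for every edge, both endpoints lie together in some bag; and for every vertex, the bags containing it form a connected subtree. Here bags containing vertex d are not connected in the tree, so the decomposition is invalid.

No — bags containing vertex d are not connected in the tree.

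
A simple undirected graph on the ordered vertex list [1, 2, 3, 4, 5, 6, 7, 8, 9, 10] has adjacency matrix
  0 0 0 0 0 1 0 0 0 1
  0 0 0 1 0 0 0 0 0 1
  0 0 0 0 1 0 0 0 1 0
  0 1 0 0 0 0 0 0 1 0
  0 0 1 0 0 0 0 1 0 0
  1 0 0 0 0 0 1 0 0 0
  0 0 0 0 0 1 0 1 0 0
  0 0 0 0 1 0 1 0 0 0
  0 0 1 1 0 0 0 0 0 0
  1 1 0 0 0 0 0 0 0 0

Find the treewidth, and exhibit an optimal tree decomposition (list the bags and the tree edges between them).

Treewidth 2.
Bags: B1 = {3, 5, 8}  B2 = {3, 7, 8}  B3 = {3, 6, 7}  B4 = {1, 3, 6}  B5 = {1, 3, 10}  B6 = {2, 3, 10}  B7 = {2, 3, 4}  B8 = {3, 4, 9}
Tree: B1–B2, B2–B3, B3–B4, B4–B5, B5–B6, B6–B7, B7–B8

The largest bag has 3 vertices, giving width 2; this decomposition certifies tw(G) ≤ 2. For the lower bound, G contains the cycle 3–5–8–7–6–1–10–2–4–9–3, so G is not a forest; only forests have treewidth ≤ 1, hence tw(G) ≥ 2. Therefore the treewidth is 2.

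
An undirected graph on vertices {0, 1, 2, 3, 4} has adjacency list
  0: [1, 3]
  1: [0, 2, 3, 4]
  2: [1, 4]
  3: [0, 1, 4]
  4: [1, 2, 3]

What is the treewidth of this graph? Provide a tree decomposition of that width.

Treewidth 2.
Bags: B1 = {1, 3, 4}  B2 = {1, 2, 4}  B3 = {0, 1, 3}
Tree: B1–B2, B1–B3

Each bag holds 3 vertices, so the decomposition has width 2, which upper-bounds the treewidth. Conversely, {1, 2, 4} is a clique of size 3, and the vertices of any clique must share a bag in every tree decomposition; so some bag has ≥ 3 vertices and tw(G) ≥ 2. The upper and lower bounds meet at 2, so that is the treewidth.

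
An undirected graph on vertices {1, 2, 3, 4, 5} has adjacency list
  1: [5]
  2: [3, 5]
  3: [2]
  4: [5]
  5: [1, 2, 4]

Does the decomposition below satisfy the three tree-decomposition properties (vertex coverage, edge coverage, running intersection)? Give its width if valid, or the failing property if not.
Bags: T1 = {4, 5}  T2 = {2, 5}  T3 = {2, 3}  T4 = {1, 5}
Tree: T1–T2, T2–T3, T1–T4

Checking the three conditions: (i) the bags cover all of {1, 2, 3, 4, 5}; (ii) for each edge, some bag contains both endpoints; (iii) the bags containing any fixed vertex form a subtree. All hold, so the decomposition is valid with width 2 − 1 = 1.

Yes; width 1.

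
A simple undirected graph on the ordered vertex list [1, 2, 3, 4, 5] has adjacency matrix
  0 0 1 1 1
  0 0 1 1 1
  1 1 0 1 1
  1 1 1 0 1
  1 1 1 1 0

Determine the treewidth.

A width-3 tree decomposition is:
Bags: B1 = {1, 3, 4, 5}  B2 = {2, 3, 4, 5}
Tree: B1–B2
Each bag holds 4 vertices, so the decomposition has width 3, which upper-bounds the treewidth. For the lower bound, the 4 vertices {1, 3, 4, 5} are pairwise adjacent, and any tree decomposition puts a clique entirely inside one bag — forcing width ≥ 3. The upper and lower bounds meet at 3, so that is the treewidth.

3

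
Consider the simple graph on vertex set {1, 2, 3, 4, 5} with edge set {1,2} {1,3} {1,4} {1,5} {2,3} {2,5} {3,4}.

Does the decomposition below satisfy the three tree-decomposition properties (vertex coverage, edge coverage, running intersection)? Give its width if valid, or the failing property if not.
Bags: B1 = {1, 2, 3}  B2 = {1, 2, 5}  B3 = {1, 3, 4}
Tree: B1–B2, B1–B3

Yes; width 2.

Every vertex of G appears in some bag (union = {1, 2, 3, 4, 5}); every edge is covered by a bag; and for each vertex v the set of bags containing v is connected in the bag tree. The decomposition is therefore valid. The largest bag has 3 vertices, so the width is 2.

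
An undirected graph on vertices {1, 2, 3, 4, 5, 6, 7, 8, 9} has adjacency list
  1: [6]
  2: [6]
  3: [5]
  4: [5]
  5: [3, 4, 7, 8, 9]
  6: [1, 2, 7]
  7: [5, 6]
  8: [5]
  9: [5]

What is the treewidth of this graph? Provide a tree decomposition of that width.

Every bag has size at most 2, so the width is 2 − 1 = 1 and tw(G) ≤ 1. Since G has at least one edge (e.g. 8–5), it is not an edgeless graph, so tw(G) ≥ 1. Therefore the treewidth is 1.

Treewidth 1.
One such decomposition:
Bags: B1 = {5, 8}  B2 = {5, 7}  B3 = {3, 5}  B4 = {6, 7}  B5 = {1, 6}  B6 = {4, 5}  B7 = {2, 6}  B8 = {5, 9}
Tree: B1–B2, B2–B3, B2–B4, B4–B5, B1–B6, B5–B7, B6–B8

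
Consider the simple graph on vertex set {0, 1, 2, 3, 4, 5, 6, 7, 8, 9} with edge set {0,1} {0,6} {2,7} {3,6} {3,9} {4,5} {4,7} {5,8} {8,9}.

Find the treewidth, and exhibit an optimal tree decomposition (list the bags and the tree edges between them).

Every bag has size at most 2, so the width is 2 − 1 = 1 and tw(G) ≤ 1. Any graph with an edge has treewidth ≥ 1, and G has the edge 2–7. Hence tw(G) = 1 exactly.

Treewidth 1.
One optimal decomposition is:
Bags: B1 = {2, 7}  B2 = {4, 7}  B3 = {4, 5}  B4 = {5, 8}  B5 = {8, 9}  B6 = {3, 9}  B7 = {3, 6}  B8 = {0, 6}  B9 = {0, 1}
Tree: B1–B2, B2–B3, B3–B4, B4–B5, B5–B6, B6–B7, B7–B8, B8–B9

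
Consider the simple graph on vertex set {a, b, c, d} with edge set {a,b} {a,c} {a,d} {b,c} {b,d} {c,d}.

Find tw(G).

A width-3 tree decomposition is:
Bags: B1 = {a, b, c, d}
Tree: (single bag)
With just one bag of size 4, the width is 4 − 1 = 3, so tw(G) ≤ 3. Conversely, {a, b, c, d} is a clique of size 4, and the vertices of any clique must share a bag in every tree decomposition; so some bag has ≥ 4 vertices and tw(G) ≥ 3. Therefore the treewidth is 3.

3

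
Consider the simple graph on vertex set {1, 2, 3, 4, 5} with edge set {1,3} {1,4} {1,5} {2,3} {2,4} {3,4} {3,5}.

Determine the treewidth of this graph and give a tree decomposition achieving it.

Each bag holds 3 vertices, so the decomposition has width 2, which upper-bounds the treewidth. For the lower bound, the 3 vertices {1, 3, 4} are pairwise adjacent, and any tree decomposition puts a clique entirely inside one bag — forcing width ≥ 2. Therefore the treewidth is 2.

Treewidth 2.
One optimal decomposition is:
Bags: B1 = {1, 3, 4}  B2 = {2, 3, 4}  B3 = {1, 3, 5}
Tree: B1–B2, B1–B3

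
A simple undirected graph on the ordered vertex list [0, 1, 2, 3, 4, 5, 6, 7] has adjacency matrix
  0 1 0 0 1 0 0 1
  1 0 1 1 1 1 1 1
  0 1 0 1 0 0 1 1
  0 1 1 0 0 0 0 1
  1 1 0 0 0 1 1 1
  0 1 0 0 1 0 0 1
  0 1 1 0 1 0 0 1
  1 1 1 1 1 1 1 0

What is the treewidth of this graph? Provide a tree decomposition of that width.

Treewidth 3.
One such decomposition:
Bags: B1 = {1, 4, 6, 7}  B2 = {0, 1, 4, 7}  B3 = {1, 4, 5, 7}  B4 = {1, 2, 6, 7}  B5 = {1, 2, 3, 7}
Tree: B1–B2, B1–B3, B1–B4, B4–B5

Each bag holds 4 vertices, so the decomposition has width 3, which upper-bounds the treewidth. On the other hand G contains the 4-clique {1, 2, 3, 7}. A clique must lie in a single bag of any decomposition, so no decomposition can have width below 3. Hence tw(G) = 3 exactly.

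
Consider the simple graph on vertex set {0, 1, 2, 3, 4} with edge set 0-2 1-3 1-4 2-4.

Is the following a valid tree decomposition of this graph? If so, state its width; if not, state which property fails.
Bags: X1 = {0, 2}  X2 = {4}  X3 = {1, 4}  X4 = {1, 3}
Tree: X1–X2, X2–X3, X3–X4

No — edge (2,4) lies in no bag.

A tree decomposition must satisfy three properties: every vertex lies in some bag; for every edge, both endpoints lie together in some bag; and for every vertex, the bags containing it form a connected subtree. Here edge (2,4) lies in no bag, so the decomposition is invalid.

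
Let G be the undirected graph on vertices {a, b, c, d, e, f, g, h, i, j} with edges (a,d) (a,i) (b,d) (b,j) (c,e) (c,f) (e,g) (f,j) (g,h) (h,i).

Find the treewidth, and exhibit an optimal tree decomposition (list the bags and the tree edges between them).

Treewidth 2.
One optimal decomposition is:
Bags: B1 = {c, e, g}  B2 = {c, g, h}  B3 = {c, h, i}  B4 = {a, c, i}  B5 = {a, c, d}  B6 = {b, c, d}  B7 = {b, c, j}  B8 = {c, f, j}
Tree: B1–B2, B2–B3, B3–B4, B4–B5, B5–B6, B6–B7, B7–B8

Every bag has size at most 3, so the width is 3 − 1 = 2 and tw(G) ≤ 2. Since c–e–g–h–i–a–d–b–j–f–c is a cycle in G, G is not acyclic. Forests are exactly the graphs of treewidth ≤ 1, so tw(G) ≥ 2. The upper and lower bounds meet at 2, so that is the treewidth.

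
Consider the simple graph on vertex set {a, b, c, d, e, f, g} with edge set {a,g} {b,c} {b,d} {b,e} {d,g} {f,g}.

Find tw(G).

A width-1 tree decomposition is:
Bags: B1 = {d, g}  B2 = {f, g}  B3 = {b, d}  B4 = {b, c}  B5 = {a, g}  B6 = {b, e}
Tree: B1–B2, B1–B3, B3–B4, B1–B5, B3–B6
Every bag has size at most 2, so the width is 2 − 1 = 1 and tw(G) ≤ 1. Any graph with an edge has treewidth ≥ 1, and G has the edge d–g. Combining the bounds, tw(G) = 1.

1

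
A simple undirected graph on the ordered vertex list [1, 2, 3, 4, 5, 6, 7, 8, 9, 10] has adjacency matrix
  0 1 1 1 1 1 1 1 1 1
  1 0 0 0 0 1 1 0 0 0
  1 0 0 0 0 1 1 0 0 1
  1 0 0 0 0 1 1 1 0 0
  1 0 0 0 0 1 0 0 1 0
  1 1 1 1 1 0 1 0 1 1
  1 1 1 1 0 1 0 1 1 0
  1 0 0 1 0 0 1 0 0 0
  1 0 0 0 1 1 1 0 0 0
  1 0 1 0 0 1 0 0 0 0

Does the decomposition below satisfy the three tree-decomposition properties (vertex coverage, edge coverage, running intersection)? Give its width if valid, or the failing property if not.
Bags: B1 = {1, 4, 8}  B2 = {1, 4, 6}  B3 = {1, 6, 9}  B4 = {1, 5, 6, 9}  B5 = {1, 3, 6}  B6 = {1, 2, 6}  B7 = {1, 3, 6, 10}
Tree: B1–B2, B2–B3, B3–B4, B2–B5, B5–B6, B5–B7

No — vertex 7 appears in no bag.

A tree decomposition must satisfy three properties: every vertex lies in some bag; for every edge, both endpoints lie together in some bag; and for every vertex, the bags containing it form a connected subtree. Here vertex 7 appears in no bag, so the decomposition is invalid.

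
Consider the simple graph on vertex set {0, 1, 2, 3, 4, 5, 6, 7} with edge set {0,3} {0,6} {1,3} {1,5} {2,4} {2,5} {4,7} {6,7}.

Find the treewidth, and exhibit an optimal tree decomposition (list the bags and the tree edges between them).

The largest bag has 3 vertices, giving width 2; this decomposition certifies tw(G) ≤ 2. For the lower bound, G contains the cycle 2–5–1–3–0–6–7–4–2, so G is not a forest; only forests have treewidth ≤ 1, hence tw(G) ≥ 2. Combining the bounds, tw(G) = 2.

Treewidth 2.
One such decomposition:
Bags: B1 = {1, 2, 5}  B2 = {1, 2, 3}  B3 = {0, 2, 3}  B4 = {0, 2, 6}  B5 = {2, 6, 7}  B6 = {2, 4, 7}
Tree: B1–B2, B2–B3, B3–B4, B4–B5, B5–B6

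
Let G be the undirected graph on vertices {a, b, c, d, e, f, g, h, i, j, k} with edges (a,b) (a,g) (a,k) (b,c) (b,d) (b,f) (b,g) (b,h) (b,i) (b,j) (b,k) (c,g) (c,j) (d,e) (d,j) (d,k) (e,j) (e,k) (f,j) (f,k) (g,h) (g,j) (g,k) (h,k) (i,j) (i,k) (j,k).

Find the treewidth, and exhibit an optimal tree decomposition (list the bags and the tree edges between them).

Treewidth 3.
Bags: B1 = {b, d, j, k}  B2 = {b, i, j, k}  B3 = {d, e, j, k}  B4 = {b, g, j, k}  B5 = {b, c, g, j}  B6 = {a, b, g, k}  B7 = {b, g, h, k}  B8 = {b, f, j, k}
Tree: B1–B2, B1–B3, B2–B4, B4–B5, B4–B6, B6–B7, B4–B8

Every bag has size at most 4, so the width is 4 − 1 = 3 and tw(G) ≤ 3. On the other hand G contains the 4-clique {b, c, g, j}. A clique must lie in a single bag of any decomposition, so no decomposition can have width below 3. Therefore the treewidth is 3.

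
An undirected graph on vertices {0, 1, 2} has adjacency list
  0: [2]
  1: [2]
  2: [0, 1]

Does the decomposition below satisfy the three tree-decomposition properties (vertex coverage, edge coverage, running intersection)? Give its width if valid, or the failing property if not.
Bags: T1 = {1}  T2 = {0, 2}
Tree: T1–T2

A tree decomposition must satisfy three properties: every vertex lies in some bag; for every edge, both endpoints lie together in some bag; and for every vertex, the bags containing it form a connected subtree. Here edge (2,1) lies in no bag, so the decomposition is invalid.

No — edge (2,1) lies in no bag.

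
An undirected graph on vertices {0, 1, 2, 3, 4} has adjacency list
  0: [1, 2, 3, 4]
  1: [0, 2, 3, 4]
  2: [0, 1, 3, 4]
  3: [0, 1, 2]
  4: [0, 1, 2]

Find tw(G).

3

A width-3 tree decomposition is:
Bags: B1 = {0, 1, 2, 3}  B2 = {0, 1, 2, 4}
Tree: B1–B2
The largest bag has 4 vertices, giving width 3; this decomposition certifies tw(G) ≤ 3. Conversely, {0, 1, 2, 3} is a clique of size 4, and the vertices of any clique must share a bag in every tree decomposition; so some bag has ≥ 4 vertices and tw(G) ≥ 3. Therefore the treewidth is 3.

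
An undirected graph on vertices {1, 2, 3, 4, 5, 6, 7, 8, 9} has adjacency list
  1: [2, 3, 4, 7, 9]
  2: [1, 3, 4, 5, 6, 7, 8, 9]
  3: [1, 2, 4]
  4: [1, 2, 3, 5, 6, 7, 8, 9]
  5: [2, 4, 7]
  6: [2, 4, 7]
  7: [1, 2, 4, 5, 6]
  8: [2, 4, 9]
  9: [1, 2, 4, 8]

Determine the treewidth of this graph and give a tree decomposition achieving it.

Treewidth 3.
Bags: B1 = {2, 4, 6, 7}  B2 = {1, 2, 4, 7}  B3 = {1, 2, 3, 4}  B4 = {1, 2, 4, 9}  B5 = {2, 4, 8, 9}  B6 = {2, 4, 5, 7}
Tree: B1–B2, B2–B3, B3–B4, B4–B5, B2–B6

The largest bag has 4 vertices, giving width 3; this decomposition certifies tw(G) ≤ 3. For the lower bound, the 4 vertices {2, 4, 8, 9} are pairwise adjacent, and any tree decomposition puts a clique entirely inside one bag — forcing width ≥ 3. Combining the bounds, tw(G) = 3.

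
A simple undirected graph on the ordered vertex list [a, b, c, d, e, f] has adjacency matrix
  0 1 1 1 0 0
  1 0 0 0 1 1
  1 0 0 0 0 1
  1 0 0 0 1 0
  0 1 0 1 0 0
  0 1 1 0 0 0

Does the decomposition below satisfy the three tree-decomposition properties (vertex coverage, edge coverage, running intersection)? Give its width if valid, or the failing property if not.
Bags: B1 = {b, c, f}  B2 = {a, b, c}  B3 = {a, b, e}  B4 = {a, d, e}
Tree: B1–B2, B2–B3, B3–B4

Yes; width 2.

Checking the three conditions: (i) the bags cover all of {a, b, c, d, e, f}; (ii) for each edge, some bag contains both endpoints; (iii) the bags containing any fixed vertex form a subtree. All hold, so the decomposition is valid with width 3 − 1 = 2.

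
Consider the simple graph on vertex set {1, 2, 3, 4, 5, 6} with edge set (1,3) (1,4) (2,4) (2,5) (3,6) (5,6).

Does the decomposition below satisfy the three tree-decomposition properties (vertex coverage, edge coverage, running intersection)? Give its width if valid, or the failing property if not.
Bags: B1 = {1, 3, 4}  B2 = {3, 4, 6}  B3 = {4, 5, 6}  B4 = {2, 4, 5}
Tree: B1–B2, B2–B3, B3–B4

Checking the three conditions: (i) the bags cover all of {1, 2, 3, 4, 5, 6}; (ii) for each edge, some bag contains both endpoints; (iii) the bags containing any fixed vertex form a subtree. All hold, so the decomposition is valid with width 3 − 1 = 2.

Yes; width 2.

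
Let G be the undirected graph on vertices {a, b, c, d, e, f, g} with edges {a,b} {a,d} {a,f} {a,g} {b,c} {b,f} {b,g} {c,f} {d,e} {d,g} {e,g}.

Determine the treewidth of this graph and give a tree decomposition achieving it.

Each bag holds 3 vertices, so the decomposition has width 2, which upper-bounds the treewidth. Conversely, {d, e, g} is a clique of size 3, and the vertices of any clique must share a bag in every tree decomposition; so some bag has ≥ 3 vertices and tw(G) ≥ 2. Combining the bounds, tw(G) = 2.

Treewidth 2.
One optimal decomposition is:
Bags: B1 = {a, b, g}  B2 = {a, d, g}  B3 = {d, e, g}  B4 = {a, b, f}  B5 = {b, c, f}
Tree: B1–B2, B2–B3, B1–B4, B4–B5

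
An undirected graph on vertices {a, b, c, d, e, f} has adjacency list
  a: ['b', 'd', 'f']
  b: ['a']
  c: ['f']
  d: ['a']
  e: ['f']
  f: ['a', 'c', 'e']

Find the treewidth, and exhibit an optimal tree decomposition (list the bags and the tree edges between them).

Treewidth 1.
Bags: B1 = {a, d}  B2 = {a, f}  B3 = {a, b}  B4 = {e, f}  B5 = {c, f}
Tree: B1–B2, B2–B3, B2–B4, B2–B5

Each bag holds 2 vertices, so the decomposition has width 1, which upper-bounds the treewidth. Since G has at least one edge (e.g. a–d), it is not an edgeless graph, so tw(G) ≥ 1. The upper and lower bounds meet at 1, so that is the treewidth.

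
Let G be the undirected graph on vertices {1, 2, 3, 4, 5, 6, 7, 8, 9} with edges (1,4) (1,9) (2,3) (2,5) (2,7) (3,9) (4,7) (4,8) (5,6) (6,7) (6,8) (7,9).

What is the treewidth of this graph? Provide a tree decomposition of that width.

Treewidth 3.
Bags: B1 = {2, 3, 5, 9}  B2 = {2, 5, 7, 9}  B3 = {5, 6, 7, 9}  B4 = {1, 6, 7, 9}  B5 = {1, 4, 6, 7}  B6 = {1, 4, 6, 8}
Tree: B1–B2, B2–B3, B3–B4, B4–B5, B5–B6

Every bag has size at most 4, so the width is 4 − 1 = 3 and tw(G) ≤ 3. For the lower bound: the 4 vertex sets {2,3,5}, {9}, {7}, {1,4,6,8} are disjoint, each induces a connected subgraph, and every pair is joined by at least one edge of G. Contracting each set to a single vertex therefore yields K_{4} as a minor, and since treewidth is minor-monotone, tw(G) ≥ tw(K_{4}) = 3. Therefore the treewidth is 3.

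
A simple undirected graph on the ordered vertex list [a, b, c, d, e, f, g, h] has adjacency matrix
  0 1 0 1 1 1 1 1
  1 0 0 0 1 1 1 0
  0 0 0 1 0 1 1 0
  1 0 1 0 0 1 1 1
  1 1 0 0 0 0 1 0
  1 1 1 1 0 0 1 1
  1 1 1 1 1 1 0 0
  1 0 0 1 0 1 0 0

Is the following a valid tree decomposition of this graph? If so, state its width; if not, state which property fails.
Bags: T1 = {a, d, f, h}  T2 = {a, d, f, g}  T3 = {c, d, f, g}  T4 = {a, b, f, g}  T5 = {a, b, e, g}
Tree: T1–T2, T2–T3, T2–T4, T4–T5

Yes; width 3.

Checking the three conditions: (i) the bags cover all of {a, b, c, d, e, f, g, h}; (ii) for each edge, some bag contains both endpoints; (iii) the bags containing any fixed vertex form a subtree. All hold, so the decomposition is valid with width 4 − 1 = 3.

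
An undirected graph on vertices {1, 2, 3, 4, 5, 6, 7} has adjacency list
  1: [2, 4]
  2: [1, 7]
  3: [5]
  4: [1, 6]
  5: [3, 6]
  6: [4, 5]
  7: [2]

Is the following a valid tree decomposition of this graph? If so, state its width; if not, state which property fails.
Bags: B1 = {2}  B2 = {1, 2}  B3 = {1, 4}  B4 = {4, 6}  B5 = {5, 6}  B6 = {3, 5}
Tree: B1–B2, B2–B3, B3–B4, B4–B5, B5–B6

No — vertex 7 appears in no bag.

A tree decomposition must satisfy three properties: every vertex lies in some bag; for every edge, both endpoints lie together in some bag; and for every vertex, the bags containing it form a connected subtree. Here vertex 7 appears in no bag, so the decomposition is invalid.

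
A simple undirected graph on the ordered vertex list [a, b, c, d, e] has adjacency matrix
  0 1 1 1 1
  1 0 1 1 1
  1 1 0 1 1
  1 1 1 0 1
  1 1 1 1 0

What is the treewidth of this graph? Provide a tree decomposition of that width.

Treewidth 4.
One optimal decomposition is:
Bags: B1 = {a, b, c, d, e}
Tree: (single bag)

A single bag containing all 5 vertices is trivially a valid decomposition of width 4. Conversely, {a, b, c, d, e} is a clique of size 5, and the vertices of any clique must share a bag in every tree decomposition; so some bag has ≥ 5 vertices and tw(G) ≥ 4. Hence tw(G) = 4 exactly.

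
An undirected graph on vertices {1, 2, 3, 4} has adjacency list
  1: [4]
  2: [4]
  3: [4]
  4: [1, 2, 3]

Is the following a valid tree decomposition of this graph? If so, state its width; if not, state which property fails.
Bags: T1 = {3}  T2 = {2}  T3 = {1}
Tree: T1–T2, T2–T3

No — vertex 4 appears in no bag.

A tree decomposition must satisfy three properties: every vertex lies in some bag; for every edge, both endpoints lie together in some bag; and for every vertex, the bags containing it form a connected subtree. Here vertex 4 appears in no bag, so the decomposition is invalid.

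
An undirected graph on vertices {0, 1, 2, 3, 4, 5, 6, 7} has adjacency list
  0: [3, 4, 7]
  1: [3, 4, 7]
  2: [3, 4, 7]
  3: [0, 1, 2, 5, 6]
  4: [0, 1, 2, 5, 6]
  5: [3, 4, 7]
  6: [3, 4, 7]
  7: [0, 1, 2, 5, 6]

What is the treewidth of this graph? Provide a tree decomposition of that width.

Every bag has size at most 4, so the width is 4 − 1 = 3 and tw(G) ≤ 3. For the lower bound: the 4 vertex sets {0,7}, {3,5}, {4}, {1} are disjoint, each induces a connected subgraph, and every pair is joined by at least one edge of G. Contracting each set to a single vertex therefore yields K_{4} as a minor, and since treewidth is minor-monotone, tw(G) ≥ tw(K_{4}) = 3. Therefore the treewidth is 3.

Treewidth 3.
One optimal decomposition is:
Bags: B1 = {0, 3, 4, 7}  B2 = {3, 4, 5, 7}  B3 = {1, 3, 4, 7}  B4 = {2, 3, 4, 7}  B5 = {3, 4, 6, 7}
Tree: B1–B2, B2–B3, B3–B4, B4–B5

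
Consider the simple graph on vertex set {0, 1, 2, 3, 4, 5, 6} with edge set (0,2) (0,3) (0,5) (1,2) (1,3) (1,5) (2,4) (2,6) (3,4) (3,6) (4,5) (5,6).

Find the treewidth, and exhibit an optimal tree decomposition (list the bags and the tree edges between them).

Each bag holds 4 vertices, so the decomposition has width 3, which upper-bounds the treewidth. For the lower bound: the 4 vertex sets {1,3}, {0,2}, {5}, {6} are disjoint, each induces a connected subgraph, and every pair is joined by at least one edge of G. Contracting each set to a single vertex therefore yields K_{4} as a minor, and since treewidth is minor-monotone, tw(G) ≥ tw(K_{4}) = 3. The upper and lower bounds meet at 3, so that is the treewidth.

Treewidth 3.
One such decomposition:
Bags: B1 = {1, 2, 3, 5}  B2 = {0, 2, 3, 5}  B3 = {2, 3, 5, 6}  B4 = {2, 3, 4, 5}
Tree: B1–B2, B2–B3, B3–B4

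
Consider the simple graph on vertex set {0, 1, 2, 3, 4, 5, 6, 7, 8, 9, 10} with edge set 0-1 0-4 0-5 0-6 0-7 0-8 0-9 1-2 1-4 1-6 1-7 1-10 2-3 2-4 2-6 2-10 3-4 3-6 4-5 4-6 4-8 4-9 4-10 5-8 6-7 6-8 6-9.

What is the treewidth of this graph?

A width-3 tree decomposition is:
Bags: B1 = {0, 1, 4, 6}  B2 = {0, 4, 6, 8}  B3 = {1, 2, 4, 6}  B4 = {1, 2, 4, 10}  B5 = {2, 3, 4, 6}  B6 = {0, 4, 5, 8}  B7 = {0, 4, 6, 9}  B8 = {0, 1, 6, 7}
Tree: B1–B2, B1–B3, B3–B4, B3–B5, B2–B6, B1–B7, B1–B8
The largest bag has 4 vertices, giving width 3; this decomposition certifies tw(G) ≤ 3. On the other hand G contains the 4-clique {1, 2, 4, 10}. A clique must lie in a single bag of any decomposition, so no decomposition can have width below 3. Combining the bounds, tw(G) = 3.

3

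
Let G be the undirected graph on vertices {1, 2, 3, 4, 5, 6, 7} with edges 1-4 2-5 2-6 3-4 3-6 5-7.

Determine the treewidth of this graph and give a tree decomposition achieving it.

Each bag holds 2 vertices, so the decomposition has width 1, which upper-bounds the treewidth. Any graph with an edge has treewidth ≥ 1, and G has the edge 7–5. Hence tw(G) = 1 exactly.

Treewidth 1.
Bags: B1 = {5, 7}  B2 = {2, 5}  B3 = {2, 6}  B4 = {3, 6}  B5 = {3, 4}  B6 = {1, 4}
Tree: B1–B2, B2–B3, B3–B4, B4–B5, B5–B6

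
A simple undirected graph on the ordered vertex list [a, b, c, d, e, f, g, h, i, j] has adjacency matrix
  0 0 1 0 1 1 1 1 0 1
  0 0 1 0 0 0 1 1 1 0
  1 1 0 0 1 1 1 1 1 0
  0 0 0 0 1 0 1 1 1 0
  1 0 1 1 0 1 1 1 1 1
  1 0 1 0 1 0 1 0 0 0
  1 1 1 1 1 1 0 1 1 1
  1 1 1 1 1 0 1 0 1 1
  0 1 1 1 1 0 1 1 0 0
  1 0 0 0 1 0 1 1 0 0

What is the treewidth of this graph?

4

A width-4 tree decomposition is:
Bags: B1 = {c, e, g, h, i}  B2 = {a, c, e, g, h}  B3 = {a, e, g, h, j}  B4 = {a, c, e, f, g}  B5 = {b, c, g, h, i}  B6 = {d, e, g, h, i}
Tree: B1–B2, B2–B3, B2–B4, B1–B5, B1–B6
Each bag holds 5 vertices, so the decomposition has width 4, which upper-bounds the treewidth. For the lower bound, the 5 vertices {a, e, g, h, j} are pairwise adjacent, and any tree decomposition puts a clique entirely inside one bag — forcing width ≥ 4. The upper and lower bounds meet at 4, so that is the treewidth.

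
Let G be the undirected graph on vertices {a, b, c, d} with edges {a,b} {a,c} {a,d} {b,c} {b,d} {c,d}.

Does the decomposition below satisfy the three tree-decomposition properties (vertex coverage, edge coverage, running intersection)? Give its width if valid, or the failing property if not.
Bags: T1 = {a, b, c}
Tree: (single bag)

A tree decomposition must satisfy three properties: every vertex lies in some bag; for every edge, both endpoints lie together in some bag; and for every vertex, the bags containing it form a connected subtree. Here vertex d appears in no bag, so the decomposition is invalid.

No — vertex d appears in no bag.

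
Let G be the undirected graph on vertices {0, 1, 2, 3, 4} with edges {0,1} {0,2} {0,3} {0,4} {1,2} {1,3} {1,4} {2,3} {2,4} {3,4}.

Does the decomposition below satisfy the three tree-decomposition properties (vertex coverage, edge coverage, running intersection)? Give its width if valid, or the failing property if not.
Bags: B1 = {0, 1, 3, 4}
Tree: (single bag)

A tree decomposition must satisfy three properties: every vertex lies in some bag; for every edge, both endpoints lie together in some bag; and for every vertex, the bags containing it form a connected subtree. Here vertex 2 appears in no bag, so the decomposition is invalid.

No — vertex 2 appears in no bag.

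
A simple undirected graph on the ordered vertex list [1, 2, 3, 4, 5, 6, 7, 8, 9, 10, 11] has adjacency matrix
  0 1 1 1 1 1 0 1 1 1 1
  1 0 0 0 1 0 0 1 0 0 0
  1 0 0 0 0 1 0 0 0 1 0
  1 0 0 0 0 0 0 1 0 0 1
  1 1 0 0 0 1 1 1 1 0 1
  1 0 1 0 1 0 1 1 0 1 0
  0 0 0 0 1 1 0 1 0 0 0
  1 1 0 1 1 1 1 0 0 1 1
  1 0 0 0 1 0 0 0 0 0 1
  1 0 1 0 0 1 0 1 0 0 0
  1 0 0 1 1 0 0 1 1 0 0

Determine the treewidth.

3

A width-3 tree decomposition is:
Bags: B1 = {1, 5, 8, 11}  B2 = {1, 5, 6, 8}  B3 = {1, 4, 8, 11}  B4 = {5, 6, 7, 8}  B5 = {1, 5, 9, 11}  B6 = {1, 2, 5, 8}  B7 = {1, 6, 8, 10}  B8 = {1, 3, 6, 10}
Tree: B1–B2, B1–B3, B2–B4, B1–B5, B1–B6, B2–B7, B7–B8
The largest bag has 4 vertices, giving width 3; this decomposition certifies tw(G) ≤ 3. For the lower bound, the 4 vertices {1, 6, 8, 10} are pairwise adjacent, and any tree decomposition puts a clique entirely inside one bag — forcing width ≥ 3. The upper and lower bounds meet at 3, so that is the treewidth.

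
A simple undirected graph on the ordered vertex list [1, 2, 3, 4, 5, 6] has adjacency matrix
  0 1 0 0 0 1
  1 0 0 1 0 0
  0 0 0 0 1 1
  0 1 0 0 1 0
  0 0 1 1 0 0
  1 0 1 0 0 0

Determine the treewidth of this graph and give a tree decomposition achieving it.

Each bag holds 3 vertices, so the decomposition has width 2, which upper-bounds the treewidth. The edges 6–3–5–4–2–1–6 form a cycle, so G is not a tree and its treewidth is at least 2. Combining the bounds, tw(G) = 2.

Treewidth 2.
One optimal decomposition is:
Bags: B1 = {3, 5, 6}  B2 = {4, 5, 6}  B3 = {2, 4, 6}  B4 = {1, 2, 6}
Tree: B1–B2, B2–B3, B3–B4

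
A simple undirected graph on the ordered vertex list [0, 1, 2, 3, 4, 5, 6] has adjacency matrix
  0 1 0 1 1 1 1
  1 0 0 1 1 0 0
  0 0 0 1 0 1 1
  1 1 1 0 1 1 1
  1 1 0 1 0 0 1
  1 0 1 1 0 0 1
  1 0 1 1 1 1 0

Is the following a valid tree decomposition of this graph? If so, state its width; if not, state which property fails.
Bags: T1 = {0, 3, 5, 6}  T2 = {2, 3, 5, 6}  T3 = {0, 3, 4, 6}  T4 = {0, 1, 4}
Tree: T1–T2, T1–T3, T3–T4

A tree decomposition must satisfy three properties: every vertex lies in some bag; for every edge, both endpoints lie together in some bag; and for every vertex, the bags containing it form a connected subtree. Here edge (3,1) lies in no bag, so the decomposition is invalid.

No — edge (3,1) lies in no bag.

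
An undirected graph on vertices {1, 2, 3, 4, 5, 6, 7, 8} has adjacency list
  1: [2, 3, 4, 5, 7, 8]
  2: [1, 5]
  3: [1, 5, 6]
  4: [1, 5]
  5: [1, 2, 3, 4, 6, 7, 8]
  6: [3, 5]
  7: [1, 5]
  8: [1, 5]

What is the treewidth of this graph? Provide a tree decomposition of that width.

Treewidth 2.
One optimal decomposition is:
Bags: B1 = {3, 5, 6}  B2 = {1, 3, 5}  B3 = {1, 5, 7}  B4 = {1, 2, 5}  B5 = {1, 5, 8}  B6 = {1, 4, 5}
Tree: B1–B2, B2–B3, B3–B4, B3–B5, B3–B6

Each bag holds 3 vertices, so the decomposition has width 2, which upper-bounds the treewidth. For the lower bound, the 3 vertices {1, 2, 5} are pairwise adjacent, and any tree decomposition puts a clique entirely inside one bag — forcing width ≥ 2. Hence tw(G) = 2 exactly.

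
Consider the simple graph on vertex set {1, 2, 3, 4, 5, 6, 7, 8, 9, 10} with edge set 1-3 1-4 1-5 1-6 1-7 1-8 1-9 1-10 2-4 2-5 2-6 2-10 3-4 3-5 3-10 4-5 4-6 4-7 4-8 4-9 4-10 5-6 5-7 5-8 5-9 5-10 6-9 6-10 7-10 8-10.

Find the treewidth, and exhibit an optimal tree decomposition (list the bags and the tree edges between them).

Treewidth 4.
One such decomposition:
Bags: B1 = {2, 4, 5, 6, 10}  B2 = {1, 4, 5, 6, 10}  B3 = {1, 4, 5, 8, 10}  B4 = {1, 4, 5, 7, 10}  B5 = {1, 3, 4, 5, 10}  B6 = {1, 4, 5, 6, 9}
Tree: B1–B2, B2–B3, B2–B4, B4–B5, B2–B6

Each bag holds 5 vertices, so the decomposition has width 4, which upper-bounds the treewidth. Conversely, {1, 4, 5, 6, 9} is a clique of size 5, and the vertices of any clique must share a bag in every tree decomposition; so some bag has ≥ 5 vertices and tw(G) ≥ 4. Combining the bounds, tw(G) = 4.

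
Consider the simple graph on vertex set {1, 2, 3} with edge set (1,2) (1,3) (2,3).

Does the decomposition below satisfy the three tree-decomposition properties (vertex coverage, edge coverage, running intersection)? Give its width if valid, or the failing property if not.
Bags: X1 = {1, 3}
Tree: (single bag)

A tree decomposition must satisfy three properties: every vertex lies in some bag; for every edge, both endpoints lie together in some bag; and for every vertex, the bags containing it form a connected subtree. Here vertex 2 appears in no bag, so the decomposition is invalid.

No — vertex 2 appears in no bag.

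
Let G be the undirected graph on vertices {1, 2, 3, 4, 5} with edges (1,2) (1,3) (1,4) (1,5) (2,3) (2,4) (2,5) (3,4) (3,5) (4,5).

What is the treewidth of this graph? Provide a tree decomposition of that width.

Treewidth 4.
One such decomposition:
Bags: B1 = {1, 2, 3, 4, 5}
Tree: (single bag)

With just one bag of size 5, the width is 5 − 1 = 4, so tw(G) ≤ 4. On the other hand G contains the 5-clique {1, 2, 3, 4, 5}. A clique must lie in a single bag of any decomposition, so no decomposition can have width below 4. Hence tw(G) = 4 exactly.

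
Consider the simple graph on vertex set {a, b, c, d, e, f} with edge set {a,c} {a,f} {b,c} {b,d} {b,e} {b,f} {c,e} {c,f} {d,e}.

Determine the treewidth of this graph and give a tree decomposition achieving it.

Every bag has size at most 3, so the width is 3 − 1 = 2 and tw(G) ≤ 2. Conversely, {b, d, e} is a clique of size 3, and the vertices of any clique must share a bag in every tree decomposition; so some bag has ≥ 3 vertices and tw(G) ≥ 2. Therefore the treewidth is 2.

Treewidth 2.
One such decomposition:
Bags: B1 = {b, c, f}  B2 = {a, c, f}  B3 = {b, c, e}  B4 = {b, d, e}
Tree: B1–B2, B1–B3, B3–B4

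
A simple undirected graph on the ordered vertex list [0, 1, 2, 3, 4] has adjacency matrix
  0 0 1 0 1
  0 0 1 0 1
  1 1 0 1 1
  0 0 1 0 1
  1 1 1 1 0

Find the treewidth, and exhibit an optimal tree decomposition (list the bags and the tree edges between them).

Every bag has size at most 3, so the width is 3 − 1 = 2 and tw(G) ≤ 2. On the other hand G contains the 3-clique {0, 2, 4}. A clique must lie in a single bag of any decomposition, so no decomposition can have width below 2. Hence tw(G) = 2 exactly.

Treewidth 2.
One optimal decomposition is:
Bags: B1 = {1, 2, 4}  B2 = {0, 2, 4}  B3 = {2, 3, 4}
Tree: B1–B2, B2–B3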